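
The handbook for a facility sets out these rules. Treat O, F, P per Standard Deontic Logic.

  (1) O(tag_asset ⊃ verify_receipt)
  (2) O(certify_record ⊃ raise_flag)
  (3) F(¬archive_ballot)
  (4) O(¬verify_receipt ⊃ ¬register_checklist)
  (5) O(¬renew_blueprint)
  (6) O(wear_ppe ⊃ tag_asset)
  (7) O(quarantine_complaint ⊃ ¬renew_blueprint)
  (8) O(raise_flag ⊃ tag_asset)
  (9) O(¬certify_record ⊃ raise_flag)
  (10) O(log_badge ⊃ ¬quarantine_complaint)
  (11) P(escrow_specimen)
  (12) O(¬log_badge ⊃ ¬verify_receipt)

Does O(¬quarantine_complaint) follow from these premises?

By case analysis on ¬certify_record: premise 9 gives O(¬certify_record ⊃ raise_flag) and premise 2 gives O(certify_record ⊃ raise_flag), so O(raise_flag) either way.
Premise 8 is O(raise_flag ⊃ tag_asset); since O(raise_flag), deontic closure gives O(tag_asset).
From O(tag_asset) and premise 1, O(tag_asset ⊃ verify_receipt), we obtain O(verify_receipt).
The contrapositive of premise 12 (O(¬log_badge ⊃ ¬verify_receipt)) is O(verify_receipt ⊃ log_badge), and O(verify_receipt) is already established, so O(log_badge).
From O(log_badge) and premise 10, O(log_badge ⊃ ¬quarantine_complaint), we obtain O(¬quarantine_complaint).
Premises 3, 4, 5, 6, 7, 11 do not contribute to this derivation.
So O(¬quarantine_complaint) follows.

Yes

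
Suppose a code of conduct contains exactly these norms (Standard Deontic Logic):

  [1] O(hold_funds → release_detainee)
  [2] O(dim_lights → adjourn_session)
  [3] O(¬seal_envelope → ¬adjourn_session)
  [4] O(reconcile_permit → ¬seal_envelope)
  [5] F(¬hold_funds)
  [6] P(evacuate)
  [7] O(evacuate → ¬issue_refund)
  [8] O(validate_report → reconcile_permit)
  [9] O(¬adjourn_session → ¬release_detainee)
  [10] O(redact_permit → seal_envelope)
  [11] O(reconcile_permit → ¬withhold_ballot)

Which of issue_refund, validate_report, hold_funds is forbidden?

F(¬hold_funds) at premise 5 means O(hold_funds).
With premise 1, O(hold_funds → release_detainee), the K-axiom yields O(release_detainee).
Premise 9, O(¬adjourn_session → ¬release_detainee), contraposes to O(release_detainee → adjourn_session); with O(release_detainee) we get O(adjourn_session).
The contrapositive of premise 3 (O(¬seal_envelope → ¬adjourn_session)) is O(adjourn_session → seal_envelope), and O(adjourn_session) is already established, so O(seal_envelope).
Premise 4 is O(reconcile_permit → ¬seal_envelope); contrapositively O(seal_envelope → ¬reconcile_permit). Since O(seal_envelope) holds, K gives O(¬reconcile_permit).
Premise 8 is O(validate_report → reconcile_permit); contrapositively O(¬reconcile_permit → ¬validate_report). Since O(¬reconcile_permit) holds, K gives O(¬validate_report).
So O(¬validate_report) holds, i.e. validate_report is forbidden. None of the other listed options is forbidden under the premises.

validate_report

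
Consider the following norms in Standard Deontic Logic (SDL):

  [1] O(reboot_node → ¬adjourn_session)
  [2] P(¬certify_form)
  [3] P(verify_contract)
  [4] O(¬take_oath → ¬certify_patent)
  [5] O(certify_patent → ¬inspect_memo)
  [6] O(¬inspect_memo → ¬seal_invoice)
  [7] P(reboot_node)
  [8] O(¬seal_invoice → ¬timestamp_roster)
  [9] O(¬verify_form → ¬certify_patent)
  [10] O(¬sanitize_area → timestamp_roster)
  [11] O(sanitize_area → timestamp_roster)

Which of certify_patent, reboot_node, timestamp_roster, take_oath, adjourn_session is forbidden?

Premises 11 and 10 cover both cases: O(sanitize_area → timestamp_roster) and O(¬sanitize_area → timestamp_roster). Since sanitize_area ∨ ¬sanitize_area is a tautology, O(timestamp_roster) follows.
Premise 8 is O(¬seal_invoice → ¬timestamp_roster); contrapositively O(timestamp_roster → seal_invoice). Since O(timestamp_roster) holds, K gives O(seal_invoice).
The contrapositive of premise 6 (O(¬inspect_memo → ¬seal_invoice)) is O(seal_invoice → inspect_memo), and O(seal_invoice) is already established, so O(inspect_memo).
Premise 5 is O(certify_patent → ¬inspect_memo); contrapositively O(inspect_memo → ¬certify_patent). Since O(inspect_memo) holds, K gives O(¬certify_patent).
So O(¬certify_patent) holds, i.e. certify_patent is forbidden. None of the other listed options is forbidden under the premises.

certify_patent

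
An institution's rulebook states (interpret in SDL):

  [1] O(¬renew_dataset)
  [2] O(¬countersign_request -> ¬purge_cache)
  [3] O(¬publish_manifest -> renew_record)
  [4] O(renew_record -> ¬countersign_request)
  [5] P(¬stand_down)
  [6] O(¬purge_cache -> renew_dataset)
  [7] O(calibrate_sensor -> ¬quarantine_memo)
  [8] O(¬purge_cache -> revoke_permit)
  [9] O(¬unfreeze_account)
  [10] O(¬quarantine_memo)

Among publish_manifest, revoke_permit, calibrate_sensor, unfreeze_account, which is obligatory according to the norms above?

publish_manifest

Premise 1 gives O(¬renew_dataset).
Premise 6 is O(¬purge_cache -> renew_dataset); contrapositively O(¬renew_dataset -> purge_cache). Since O(¬renew_dataset) holds, K gives O(purge_cache).
Premise 2 is O(¬countersign_request -> ¬purge_cache); contrapositively O(purge_cache -> countersign_request). Since O(purge_cache) holds, K gives O(countersign_request).
Premise 4 is O(renew_record -> ¬countersign_request); contrapositively O(countersign_request -> ¬renew_record). Since O(countersign_request) holds, K gives O(¬renew_record).
Premise 3, O(¬publish_manifest -> renew_record), contraposes to O(¬renew_record -> publish_manifest); with O(¬renew_record) we get O(publish_manifest).
So O(publish_manifest) holds — publish_manifest is obligatory. None of the other listed options is made obligatory by any chain of premises.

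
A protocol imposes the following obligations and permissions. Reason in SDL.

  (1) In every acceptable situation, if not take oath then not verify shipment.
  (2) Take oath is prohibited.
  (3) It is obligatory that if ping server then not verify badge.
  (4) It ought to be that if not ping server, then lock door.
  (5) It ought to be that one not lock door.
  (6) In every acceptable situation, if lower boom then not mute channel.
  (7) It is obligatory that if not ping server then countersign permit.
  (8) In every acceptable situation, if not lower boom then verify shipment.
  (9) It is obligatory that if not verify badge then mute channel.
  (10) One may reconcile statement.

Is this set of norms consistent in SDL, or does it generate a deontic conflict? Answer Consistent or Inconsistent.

Premise 5 gives O(¬lock_door).
The contrapositive of premise 4 (O(¬ping_server → lock_door)) is O(¬lock_door → ping_server), and O(¬lock_door) is already established, so O(ping_server).
With premise 3, O(ping_server → ¬verify_badge), the K-axiom yields O(¬verify_badge).
Premise 9 is O(¬verify_badge → mute_channel); since O(¬verify_badge), deontic closure gives O(mute_channel).
Premise 6 is O(lower_boom → ¬mute_channel); contrapositively O(mute_channel → ¬lower_boom). Since O(mute_channel) holds, K gives O(¬lower_boom).
Premise 8 is O(¬lower_boom → verify_shipment); since O(¬lower_boom), deontic closure gives O(verify_shipment).
Premise 1, O(¬take_oath → ¬verify_shipment), contraposes to O(verify_shipment → take_oath); with O(verify_shipment) we get O(take_oath).
Yet premise 2 is F(take_oath), i.e. O(¬take_oath).
We now have both O(take_oath) and O(¬take_oath) — take_oath is simultaneously obligatory and forbidden, violating the D-axiom.

Inconsistent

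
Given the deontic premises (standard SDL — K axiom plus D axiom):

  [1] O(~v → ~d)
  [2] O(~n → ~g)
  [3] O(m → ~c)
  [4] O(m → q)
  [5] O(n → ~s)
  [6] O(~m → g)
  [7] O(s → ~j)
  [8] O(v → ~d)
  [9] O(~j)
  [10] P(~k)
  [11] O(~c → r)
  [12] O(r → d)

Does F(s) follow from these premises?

By case analysis on ~v: premise 1 gives O(~v → ~d) and premise 8 gives O(v → ~d), so O(~d) either way.
The contrapositive of premise 12 (O(r → d)) is O(~d → ~r), and O(~d) is already established, so O(~r).
Premise 11, O(~c → r), contraposes to O(~r → c); with O(~r) we get O(c).
Premise 3, O(m → ~c), contraposes to O(c → ~m); with O(c) we get O(~m).
From O(~m) and premise 6, O(~m → g), we obtain O(g).
The contrapositive of premise 2 (O(~n → ~g)) is O(g → n), and O(g) is already established, so O(n).
From O(n) and premise 5, O(n → ~s), we obtain O(~s).
Premises 4, 7, 9, 10 do not contribute to this derivation.
So O(~s) holds, i.e. F(s). The claim follows.

Yes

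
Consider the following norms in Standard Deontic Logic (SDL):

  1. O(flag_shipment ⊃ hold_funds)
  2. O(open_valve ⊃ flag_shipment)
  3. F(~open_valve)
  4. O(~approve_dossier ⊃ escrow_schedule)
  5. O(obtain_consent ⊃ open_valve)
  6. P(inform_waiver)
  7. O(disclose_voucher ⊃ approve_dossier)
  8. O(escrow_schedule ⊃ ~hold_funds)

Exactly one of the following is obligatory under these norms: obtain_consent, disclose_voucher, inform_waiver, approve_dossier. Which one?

approve_dossier

F(~open_valve) at premise 3 means O(open_valve).
From O(open_valve) and premise 2, O(open_valve ⊃ flag_shipment), we obtain O(flag_shipment).
With premise 1, O(flag_shipment ⊃ hold_funds), the K-axiom yields O(hold_funds).
Premise 8 is O(escrow_schedule ⊃ ~hold_funds); contrapositively O(hold_funds ⊃ ~escrow_schedule). Since O(hold_funds) holds, K gives O(~escrow_schedule).
Premise 4 is O(~approve_dossier ⊃ escrow_schedule); contrapositively O(~escrow_schedule ⊃ approve_dossier). Since O(~escrow_schedule) holds, K gives O(approve_dossier).
So O(approve_dossier) holds — approve_dossier is obligatory. None of the other listed options is made obligatory by any chain of premises.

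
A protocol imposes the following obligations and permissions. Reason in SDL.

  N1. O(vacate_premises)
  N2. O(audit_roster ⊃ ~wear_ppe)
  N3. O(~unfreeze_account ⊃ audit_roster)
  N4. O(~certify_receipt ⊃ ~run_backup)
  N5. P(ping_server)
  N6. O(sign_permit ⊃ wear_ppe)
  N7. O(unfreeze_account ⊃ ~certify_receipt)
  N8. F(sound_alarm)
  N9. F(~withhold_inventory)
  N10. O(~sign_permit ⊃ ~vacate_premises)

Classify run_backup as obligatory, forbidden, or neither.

Forbidden

From premise 1 we have O(vacate_premises).
The contrapositive of premise 10 (O(~sign_permit ⊃ ~vacate_premises)) is O(vacate_premises ⊃ sign_permit), and O(vacate_premises) is already established, so O(sign_permit).
Premise 6 is O(sign_permit ⊃ wear_ppe); since O(sign_permit), deontic closure gives O(wear_ppe).
Premise 2, O(audit_roster ⊃ ~wear_ppe), contraposes to O(wear_ppe ⊃ ~audit_roster); with O(wear_ppe) we get O(~audit_roster).
The contrapositive of premise 3 (O(~unfreeze_account ⊃ audit_roster)) is O(~audit_roster ⊃ unfreeze_account), and O(~audit_roster) is already established, so O(unfreeze_account).
With premise 7, O(unfreeze_account ⊃ ~certify_receipt), the K-axiom yields O(~certify_receipt).
From O(~certify_receipt) and premise 4, O(~certify_receipt ⊃ ~run_backup), we obtain O(~run_backup).
Premises 5, 8, 9 do not contribute to this derivation.
Thus O(~run_backup), which is F(run_backup): run_backup is forbidden.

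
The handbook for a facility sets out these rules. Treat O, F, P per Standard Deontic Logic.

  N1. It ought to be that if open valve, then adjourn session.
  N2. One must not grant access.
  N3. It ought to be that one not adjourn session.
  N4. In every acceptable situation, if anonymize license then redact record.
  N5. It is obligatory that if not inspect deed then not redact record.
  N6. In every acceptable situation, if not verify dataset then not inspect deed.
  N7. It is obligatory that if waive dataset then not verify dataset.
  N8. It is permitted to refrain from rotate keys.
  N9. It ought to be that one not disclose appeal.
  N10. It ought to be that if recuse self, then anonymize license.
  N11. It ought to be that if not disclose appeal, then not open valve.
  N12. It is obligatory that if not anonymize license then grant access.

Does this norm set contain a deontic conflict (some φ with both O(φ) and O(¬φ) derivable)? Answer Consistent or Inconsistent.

Consistent

Premise 1 is O(open_valve → adjourn_session), but O(open_valve) is not derivable from the premises, so it does not yield O(adjourn_session).
So O(adjourn_session) is not derivable, and the apparent clash with O(¬adjourn_session) does not arise.
A world satisfying every obligation exists (e.g. adjourn_session=false, anonymize_license=true, disclose_appeal=false, grant_access=false, inspect_deed=true, open_valve=false, recuse_self=false, redact_record=true, rotate_keys=false, verify_dataset=true, waive_dataset=false); no atom is both obligatory and forbidden, so the set is consistent.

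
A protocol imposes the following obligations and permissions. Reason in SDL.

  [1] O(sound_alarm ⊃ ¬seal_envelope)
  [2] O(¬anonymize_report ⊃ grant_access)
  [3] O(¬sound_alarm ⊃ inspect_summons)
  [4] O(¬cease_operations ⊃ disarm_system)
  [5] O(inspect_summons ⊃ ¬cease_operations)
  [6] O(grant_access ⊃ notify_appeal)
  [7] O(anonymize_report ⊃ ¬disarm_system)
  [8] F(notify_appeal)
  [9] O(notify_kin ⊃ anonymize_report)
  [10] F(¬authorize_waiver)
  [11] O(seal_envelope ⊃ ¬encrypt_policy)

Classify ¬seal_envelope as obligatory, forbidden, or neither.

Premise 8 is F(notify_appeal), i.e. O(¬notify_appeal).
Premise 6, O(grant_access ⊃ notify_appeal), contraposes to O(¬notify_appeal ⊃ ¬grant_access); with O(¬notify_appeal) we get O(¬grant_access).
Premise 2 is O(¬anonymize_report ⊃ grant_access); contrapositively O(¬grant_access ⊃ anonymize_report). Since O(¬grant_access) holds, K gives O(anonymize_report).
Applying K to premise 7 (O(anonymize_report ⊃ ¬disarm_system)) and O(anonymize_report) yields O(¬disarm_system).
Premise 4, O(¬cease_operations ⊃ disarm_system), contraposes to O(¬disarm_system ⊃ cease_operations); with O(¬disarm_system) we get O(cease_operations).
Premise 5 is O(inspect_summons ⊃ ¬cease_operations); contrapositively O(cease_operations ⊃ ¬inspect_summons). Since O(cease_operations) holds, K gives O(¬inspect_summons).
Premise 3, O(¬sound_alarm ⊃ inspect_summons), contraposes to O(¬inspect_summons ⊃ sound_alarm); with O(¬inspect_summons) we get O(sound_alarm).
With premise 1, O(sound_alarm ⊃ ¬seal_envelope), the K-axiom yields O(¬seal_envelope).
Premises 9, 10, 11 do not contribute to this derivation.
Hence ¬seal_envelope is obligatory.

Obligatory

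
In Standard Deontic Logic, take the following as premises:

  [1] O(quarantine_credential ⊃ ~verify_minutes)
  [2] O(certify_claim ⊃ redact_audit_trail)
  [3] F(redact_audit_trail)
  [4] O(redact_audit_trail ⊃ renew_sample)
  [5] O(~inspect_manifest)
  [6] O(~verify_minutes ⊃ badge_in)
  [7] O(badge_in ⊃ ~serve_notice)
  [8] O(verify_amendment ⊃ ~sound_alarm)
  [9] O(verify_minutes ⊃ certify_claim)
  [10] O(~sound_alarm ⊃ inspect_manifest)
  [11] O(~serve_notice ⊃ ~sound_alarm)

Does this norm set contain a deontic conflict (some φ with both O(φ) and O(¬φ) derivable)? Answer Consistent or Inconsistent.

F(redact_audit_trail) at premise 3 means O(~redact_audit_trail).
Premise 2, O(certify_claim ⊃ redact_audit_trail), contraposes to O(~redact_audit_trail ⊃ ~certify_claim); with O(~redact_audit_trail) we get O(~certify_claim).
Premise 9 is O(verify_minutes ⊃ certify_claim); contrapositively O(~certify_claim ⊃ ~verify_minutes). Since O(~certify_claim) holds, K gives O(~verify_minutes).
Premise 6 is O(~verify_minutes ⊃ badge_in); since O(~verify_minutes), deontic closure gives O(badge_in).
Applying K to premise 7 (O(badge_in ⊃ ~serve_notice)) and O(badge_in) yields O(~serve_notice).
Premise 11 is O(~serve_notice ⊃ ~sound_alarm); since O(~serve_notice), deontic closure gives O(~sound_alarm).
Premise 10 is O(~sound_alarm ⊃ inspect_manifest); since O(~sound_alarm), deontic closure gives O(inspect_manifest).
Yet premise 5 states O(~inspect_manifest).
We now have both O(inspect_manifest) and O(~inspect_manifest) — inspect_manifest is simultaneously obligatory and forbidden, violating the D-axiom.

Inconsistent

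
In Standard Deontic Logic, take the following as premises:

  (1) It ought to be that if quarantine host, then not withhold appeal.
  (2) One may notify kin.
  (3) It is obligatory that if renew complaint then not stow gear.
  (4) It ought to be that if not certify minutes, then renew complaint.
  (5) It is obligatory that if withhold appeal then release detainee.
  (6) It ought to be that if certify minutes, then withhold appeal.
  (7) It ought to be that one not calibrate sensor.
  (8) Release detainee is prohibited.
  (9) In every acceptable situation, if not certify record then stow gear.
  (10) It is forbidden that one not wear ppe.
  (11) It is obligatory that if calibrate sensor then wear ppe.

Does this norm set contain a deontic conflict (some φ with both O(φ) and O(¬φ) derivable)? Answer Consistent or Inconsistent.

Consistent

Premise 11 is O(calibrate_sensor → wear_ppe); even if O(wear_ppe) held, inferring O(calibrate_sensor) would be affirming the consequent — invalid.
So O(calibrate_sensor) is not derivable, and the apparent clash with O(¬calibrate_sensor) does not arise.
A world satisfying every obligation exists (e.g. calibrate_sensor=false, certify_minutes=false, certify_record=true, notify_kin=false, quarantine_host=false, release_detainee=false, renew_complaint=true, stow_gear=false, wear_ppe=true, withhold_appeal=false); no atom is both obligatory and forbidden, so the set is consistent.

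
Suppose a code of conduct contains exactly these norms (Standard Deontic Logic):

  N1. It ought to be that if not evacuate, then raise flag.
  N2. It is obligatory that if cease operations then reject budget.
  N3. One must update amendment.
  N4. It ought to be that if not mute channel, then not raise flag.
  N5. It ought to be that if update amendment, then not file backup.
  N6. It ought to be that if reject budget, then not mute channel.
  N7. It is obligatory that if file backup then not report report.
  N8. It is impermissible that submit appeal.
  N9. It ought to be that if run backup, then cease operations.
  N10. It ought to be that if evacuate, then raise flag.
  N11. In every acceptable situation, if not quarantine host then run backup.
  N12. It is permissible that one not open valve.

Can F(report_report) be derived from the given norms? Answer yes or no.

Premise 7 is O(file_backup → ¬report_report), but O(file_backup) is not derivable from the premises, so it does not yield O(¬report_report).
No other premise forces O(¬report_report). An ideal world satisfying every premise can still have report_report true, so F(report_report) is not derivable.

No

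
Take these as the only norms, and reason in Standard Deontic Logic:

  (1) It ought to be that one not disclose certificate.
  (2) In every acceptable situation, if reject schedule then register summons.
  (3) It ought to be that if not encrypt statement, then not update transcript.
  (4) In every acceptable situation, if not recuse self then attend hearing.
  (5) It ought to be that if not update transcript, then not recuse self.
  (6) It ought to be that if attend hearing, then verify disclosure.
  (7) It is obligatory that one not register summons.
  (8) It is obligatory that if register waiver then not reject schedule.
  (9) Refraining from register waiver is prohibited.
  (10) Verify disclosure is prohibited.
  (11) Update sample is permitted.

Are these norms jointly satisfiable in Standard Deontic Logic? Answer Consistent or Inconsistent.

Consistent

Premise 2 is O(reject_schedule → register_summons), but O(reject_schedule) is not derivable from the premises, so it does not yield O(register_summons).
So O(register_summons) is not derivable, and the apparent clash with O(¬register_summons) does not arise.
A world satisfying every obligation exists (e.g. attend_hearing=false, disclose_certificate=false, encrypt_statement=true, recuse_self=true, register_summons=false, register_waiver=true, reject_schedule=false, update_sample=false, update_transcript=true, verify_disclosure=false); no atom is both obligatory and forbidden, so the set is consistent.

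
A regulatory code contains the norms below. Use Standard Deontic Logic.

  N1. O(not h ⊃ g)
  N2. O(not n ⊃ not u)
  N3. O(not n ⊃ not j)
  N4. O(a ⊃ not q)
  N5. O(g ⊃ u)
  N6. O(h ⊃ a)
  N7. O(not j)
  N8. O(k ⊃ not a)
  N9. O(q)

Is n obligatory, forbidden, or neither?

Obligatory

Premise 9 states O(q) outright.
Premise 4, O(a ⊃ not q), contraposes to O(q ⊃ not a); with O(q) we get O(not a).
Premise 6, O(h ⊃ a), contraposes to O(not a ⊃ not h); with O(not a) we get O(not h).
Applying K to premise 1 (O(not h ⊃ g)) and O(not h) yields O(g).
Applying K to premise 5 (O(g ⊃ u)) and O(g) yields O(u).
Premise 2 is O(not n ⊃ not u); contrapositively O(u ⊃ n). Since O(u) holds, K gives O(n).
Premises 3, 7, 8 do not contribute to this derivation.
Hence n is obligatory.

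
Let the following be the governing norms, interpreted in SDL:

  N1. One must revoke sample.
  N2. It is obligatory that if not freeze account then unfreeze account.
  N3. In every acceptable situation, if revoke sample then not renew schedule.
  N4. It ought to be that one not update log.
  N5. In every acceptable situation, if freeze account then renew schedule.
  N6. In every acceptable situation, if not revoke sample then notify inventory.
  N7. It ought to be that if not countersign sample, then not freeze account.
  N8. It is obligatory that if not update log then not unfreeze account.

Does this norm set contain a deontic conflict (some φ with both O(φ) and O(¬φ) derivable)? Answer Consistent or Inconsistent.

Inconsistent

From premise 1 we have O(revoke_sample).
Premise 3 is O(revoke_sample → ¬renew_schedule); since O(revoke_sample), deontic closure gives O(¬renew_schedule).
The contrapositive of premise 5 (O(freeze_account → renew_schedule)) is O(¬renew_schedule → ¬freeze_account), and O(¬renew_schedule) is already established, so O(¬freeze_account).
Applying K to premise 2 (O(¬freeze_account → unfreeze_account)) and O(¬freeze_account) yields O(unfreeze_account).
Premise 8 is O(¬update_log → ¬unfreeze_account); contrapositively O(unfreeze_account → update_log). Since O(unfreeze_account) holds, K gives O(update_log).
However, premise 4 gives O(¬update_log).
We now have both O(update_log) and O(¬update_log) — update_log is simultaneously obligatory and forbidden, violating the D-axiom.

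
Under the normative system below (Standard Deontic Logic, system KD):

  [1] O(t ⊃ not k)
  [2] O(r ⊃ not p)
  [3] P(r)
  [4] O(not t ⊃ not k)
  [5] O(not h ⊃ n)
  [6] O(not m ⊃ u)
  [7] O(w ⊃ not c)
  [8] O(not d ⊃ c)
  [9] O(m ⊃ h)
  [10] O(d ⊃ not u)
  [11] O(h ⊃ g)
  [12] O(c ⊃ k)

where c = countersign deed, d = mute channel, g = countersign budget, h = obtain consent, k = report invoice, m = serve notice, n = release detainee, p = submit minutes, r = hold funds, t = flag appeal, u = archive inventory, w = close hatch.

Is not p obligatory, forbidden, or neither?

Neither

Premise 2 is O(r ⊃ not p), but O(r) is not derivable from the premises (the permission P(r) asserts only not O(not r), not O(r)), so it does not yield O(not p).
No premise or chain of K-axiom applications forces O(not p), and none forces O(p). So not p is neither obligatory nor forbidden under these norms.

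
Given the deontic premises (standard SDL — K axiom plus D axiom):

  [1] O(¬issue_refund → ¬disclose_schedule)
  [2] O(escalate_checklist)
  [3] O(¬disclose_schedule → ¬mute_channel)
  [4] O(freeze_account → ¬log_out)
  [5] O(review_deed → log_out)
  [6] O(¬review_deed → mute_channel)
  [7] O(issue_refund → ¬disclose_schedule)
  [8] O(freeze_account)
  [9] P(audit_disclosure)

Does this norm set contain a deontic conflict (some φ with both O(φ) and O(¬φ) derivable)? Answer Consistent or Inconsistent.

Inconsistent

Premises 1 and 7 cover both cases: O(¬issue_refund → ¬disclose_schedule) and O(issue_refund → ¬disclose_schedule). Since ¬issue_refund ∨ issue_refund is a tautology, O(¬disclose_schedule) follows.
Applying K to premise 3 (O(¬disclose_schedule → ¬mute_channel)) and O(¬disclose_schedule) yields O(¬mute_channel).
The contrapositive of premise 6 (O(¬review_deed → mute_channel)) is O(¬mute_channel → review_deed), and O(¬mute_channel) is already established, so O(review_deed).
Premise 5 is O(review_deed → log_out); since O(review_deed), deontic closure gives O(log_out).
Premise 4, O(freeze_account → ¬log_out), contraposes to O(log_out → ¬freeze_account); with O(log_out) we get O(¬freeze_account).
Yet premise 8 states O(freeze_account).
We now have both O(¬freeze_account) and O(freeze_account) — freeze_account is simultaneously obligatory and forbidden, violating the D-axiom.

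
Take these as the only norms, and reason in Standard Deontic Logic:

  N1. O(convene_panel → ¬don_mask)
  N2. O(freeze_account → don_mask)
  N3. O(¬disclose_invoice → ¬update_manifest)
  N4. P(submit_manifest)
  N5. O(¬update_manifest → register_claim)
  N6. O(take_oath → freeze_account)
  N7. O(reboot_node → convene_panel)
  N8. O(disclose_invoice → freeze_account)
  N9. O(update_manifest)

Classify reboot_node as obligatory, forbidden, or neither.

Forbidden

From premise 9 we have O(update_manifest).
Premise 3, O(¬disclose_invoice → ¬update_manifest), contraposes to O(update_manifest → disclose_invoice); with O(update_manifest) we get O(disclose_invoice).
Premise 8 is O(disclose_invoice → freeze_account); since O(disclose_invoice), deontic closure gives O(freeze_account).
From O(freeze_account) and premise 2, O(freeze_account → don_mask), we obtain O(don_mask).
Premise 1 is O(convene_panel → ¬don_mask); contrapositively O(don_mask → ¬convene_panel). Since O(don_mask) holds, K gives O(¬convene_panel).
The contrapositive of premise 7 (O(reboot_node → convene_panel)) is O(¬convene_panel → ¬reboot_node), and O(¬convene_panel) is already established, so O(¬reboot_node).
Premises 4, 5, 6 do not contribute to this derivation.
Thus O(¬reboot_node), which is F(reboot_node): reboot_node is forbidden.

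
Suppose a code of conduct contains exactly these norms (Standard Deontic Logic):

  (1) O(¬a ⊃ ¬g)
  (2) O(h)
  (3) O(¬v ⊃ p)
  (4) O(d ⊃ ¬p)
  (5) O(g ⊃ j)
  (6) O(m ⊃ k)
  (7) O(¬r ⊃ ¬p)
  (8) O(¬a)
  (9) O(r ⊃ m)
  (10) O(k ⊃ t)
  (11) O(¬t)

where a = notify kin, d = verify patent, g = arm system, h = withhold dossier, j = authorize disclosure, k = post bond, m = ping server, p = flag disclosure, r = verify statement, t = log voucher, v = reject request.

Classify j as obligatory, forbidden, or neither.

Premise 5 is O(g ⊃ j), but O(g) is not derivable from the premises, so it does not yield O(j).
No premise or chain of K-axiom applications forces O(j), and none forces O(¬j). So j is neither obligatory nor forbidden under these norms.

Neither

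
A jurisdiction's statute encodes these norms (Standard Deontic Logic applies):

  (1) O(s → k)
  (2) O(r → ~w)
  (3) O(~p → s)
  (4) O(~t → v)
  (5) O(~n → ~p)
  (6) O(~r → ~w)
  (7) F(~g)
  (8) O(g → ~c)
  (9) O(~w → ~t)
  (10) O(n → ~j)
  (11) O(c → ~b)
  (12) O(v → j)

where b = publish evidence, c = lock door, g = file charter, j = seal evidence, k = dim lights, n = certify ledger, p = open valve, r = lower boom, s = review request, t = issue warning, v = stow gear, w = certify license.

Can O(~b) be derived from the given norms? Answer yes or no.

No

Premise 11 is O(c → ~b), but O(c) is not derivable from the premises, so it does not yield O(~b).
No other premise forces O(~b). An ideal world satisfying every premise can still have ~b false, so O(~b) is not derivable.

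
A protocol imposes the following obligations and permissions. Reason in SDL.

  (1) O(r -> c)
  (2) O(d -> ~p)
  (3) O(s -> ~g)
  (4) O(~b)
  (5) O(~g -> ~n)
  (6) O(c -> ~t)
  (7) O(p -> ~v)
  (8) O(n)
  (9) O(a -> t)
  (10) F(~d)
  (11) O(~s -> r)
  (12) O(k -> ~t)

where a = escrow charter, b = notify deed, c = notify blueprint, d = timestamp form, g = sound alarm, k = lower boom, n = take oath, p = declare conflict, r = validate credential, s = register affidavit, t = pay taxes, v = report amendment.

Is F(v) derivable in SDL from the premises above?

Premise 7 is O(p -> ~v), but O(p) is not derivable from the premises, so it does not yield O(~v).
No other premise forces O(~v). An ideal world satisfying every premise can still have v true, so F(v) is not derivable.

No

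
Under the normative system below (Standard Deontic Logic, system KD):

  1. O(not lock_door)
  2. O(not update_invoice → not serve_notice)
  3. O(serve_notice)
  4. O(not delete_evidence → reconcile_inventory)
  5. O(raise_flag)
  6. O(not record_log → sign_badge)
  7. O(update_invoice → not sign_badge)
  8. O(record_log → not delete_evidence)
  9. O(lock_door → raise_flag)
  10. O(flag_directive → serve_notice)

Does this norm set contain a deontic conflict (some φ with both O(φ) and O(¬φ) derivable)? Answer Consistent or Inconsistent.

Premise 9 is O(lock_door → raise_flag); even if O(raise_flag) held, inferring O(lock_door) would be affirming the consequent — invalid.
So O(lock_door) is not derivable, and the apparent clash with O(not lock_door) does not arise.
A world satisfying every obligation exists (e.g. delete_evidence=false, flag_directive=false, lock_door=false, raise_flag=true, reconcile_inventory=true, record_log=true, serve_notice=true, sign_badge=false, update_invoice=true); no atom is both obligatory and forbidden, so the set is consistent.

Consistent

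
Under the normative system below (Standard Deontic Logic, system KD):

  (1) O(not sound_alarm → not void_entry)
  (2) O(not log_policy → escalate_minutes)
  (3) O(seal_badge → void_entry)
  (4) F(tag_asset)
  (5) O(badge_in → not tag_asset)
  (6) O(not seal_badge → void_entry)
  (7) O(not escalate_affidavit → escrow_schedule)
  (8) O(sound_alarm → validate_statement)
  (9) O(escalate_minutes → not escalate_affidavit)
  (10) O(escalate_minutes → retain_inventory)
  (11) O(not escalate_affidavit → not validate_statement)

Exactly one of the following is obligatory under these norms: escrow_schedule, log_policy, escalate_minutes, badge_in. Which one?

Premises 6 and 3 cover both cases: O(not seal_badge → void_entry) and O(seal_badge → void_entry). Since not seal_badge ∨ seal_badge is a tautology, O(void_entry) follows.
Premise 1, O(not sound_alarm → not void_entry), contraposes to O(void_entry → sound_alarm); with O(void_entry) we get O(sound_alarm).
From O(sound_alarm) and premise 8, O(sound_alarm → validate_statement), we obtain O(validate_statement).
Premise 11 is O(not escalate_affidavit → not validate_statement); contrapositively O(validate_statement → escalate_affidavit). Since O(validate_statement) holds, K gives O(escalate_affidavit).
The contrapositive of premise 9 (O(escalate_minutes → not escalate_affidavit)) is O(escalate_affidavit → not escalate_minutes), and O(escalate_affidavit) is already established, so O(not escalate_minutes).
Premise 2, O(not log_policy → escalate_minutes), contraposes to O(not escalate_minutes → log_policy); with O(not escalate_minutes) we get O(log_policy).
So O(log_policy) holds — log_policy is obligatory. None of the other listed options is made obligatory by any chain of premises.

log_policy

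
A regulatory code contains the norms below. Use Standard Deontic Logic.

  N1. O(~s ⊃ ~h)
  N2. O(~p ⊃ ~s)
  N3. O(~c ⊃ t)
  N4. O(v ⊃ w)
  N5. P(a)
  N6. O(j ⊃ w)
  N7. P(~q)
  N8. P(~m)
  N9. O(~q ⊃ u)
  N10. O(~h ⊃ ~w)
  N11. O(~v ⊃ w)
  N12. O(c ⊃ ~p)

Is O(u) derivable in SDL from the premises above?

No

Premise 9 is O(~q ⊃ u), but O(~q) is not derivable from the premises (the permission P(~q) asserts only ~O(q), not O(~q)), so it does not yield O(u).
No other premise forces O(u). An ideal world satisfying every premise can still have u false, so O(u) is not derivable.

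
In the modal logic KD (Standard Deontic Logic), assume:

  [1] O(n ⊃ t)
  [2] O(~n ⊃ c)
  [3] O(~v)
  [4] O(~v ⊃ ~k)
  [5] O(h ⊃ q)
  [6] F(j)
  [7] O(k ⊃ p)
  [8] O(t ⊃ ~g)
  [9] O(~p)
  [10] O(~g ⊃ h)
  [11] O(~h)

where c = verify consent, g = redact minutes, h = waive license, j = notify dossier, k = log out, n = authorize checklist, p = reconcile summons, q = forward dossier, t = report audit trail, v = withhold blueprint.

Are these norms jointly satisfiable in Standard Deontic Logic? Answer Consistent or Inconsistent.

Premise 7 is O(k ⊃ p), but O(k) is not derivable from the premises, so it does not yield O(p).
So O(p) is not derivable, and the apparent clash with O(~p) does not arise.
A world satisfying every obligation exists (e.g. c=true, g=true, h=false, j=false, k=false, n=false, p=false, q=false, t=false, v=false); no atom is both obligatory and forbidden, so the set is consistent.

Consistent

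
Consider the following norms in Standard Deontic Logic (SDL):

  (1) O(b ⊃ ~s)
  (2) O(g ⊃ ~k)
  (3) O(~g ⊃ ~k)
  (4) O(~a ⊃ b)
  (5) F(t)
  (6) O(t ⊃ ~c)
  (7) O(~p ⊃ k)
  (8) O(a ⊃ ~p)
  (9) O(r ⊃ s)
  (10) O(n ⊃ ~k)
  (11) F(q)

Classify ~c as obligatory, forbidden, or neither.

Neither

Premise 6 is O(t ⊃ ~c), but O(t) is not derivable from the premises, so it does not yield O(~c).
No premise or chain of K-axiom applications forces O(~c), and none forces O(c). So ~c is neither obligatory nor forbidden under these norms.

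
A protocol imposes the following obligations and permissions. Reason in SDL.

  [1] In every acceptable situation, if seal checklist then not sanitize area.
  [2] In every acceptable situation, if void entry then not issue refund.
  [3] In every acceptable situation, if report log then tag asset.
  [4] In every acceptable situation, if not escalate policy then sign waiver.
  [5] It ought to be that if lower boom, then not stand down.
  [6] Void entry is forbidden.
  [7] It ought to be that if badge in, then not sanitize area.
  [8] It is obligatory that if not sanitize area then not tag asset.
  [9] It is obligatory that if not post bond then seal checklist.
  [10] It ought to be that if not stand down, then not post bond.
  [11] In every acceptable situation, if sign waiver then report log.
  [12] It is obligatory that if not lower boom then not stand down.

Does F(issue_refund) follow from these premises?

Premise 2 is O(void_entry → ¬issue_refund), but O(void_entry) is not derivable from the premises, so it does not yield O(¬issue_refund).
No other premise forces O(¬issue_refund). An ideal world satisfying every premise can still have issue_refund true, so F(issue_refund) is not derivable.

No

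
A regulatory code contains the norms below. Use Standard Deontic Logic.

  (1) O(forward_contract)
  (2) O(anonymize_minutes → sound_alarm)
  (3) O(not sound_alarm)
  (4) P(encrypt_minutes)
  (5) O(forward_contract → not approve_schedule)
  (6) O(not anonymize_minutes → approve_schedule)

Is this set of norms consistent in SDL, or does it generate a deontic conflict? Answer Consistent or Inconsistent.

Inconsistent

From premise 3 we have O(not sound_alarm).
Premise 2 is O(anonymize_minutes → sound_alarm); contrapositively O(not sound_alarm → not anonymize_minutes). Since O(not sound_alarm) holds, K gives O(not anonymize_minutes).
From O(not anonymize_minutes) and premise 6, O(not anonymize_minutes → approve_schedule), we obtain O(approve_schedule).
Premise 5 is O(forward_contract → not approve_schedule); contrapositively O(approve_schedule → not forward_contract). Since O(approve_schedule) holds, K gives O(not forward_contract).
But premise 1 directly asserts O(forward_contract).
We now have both O(not forward_contract) and O(forward_contract) — forward_contract is simultaneously obligatory and forbidden, violating the D-axiom.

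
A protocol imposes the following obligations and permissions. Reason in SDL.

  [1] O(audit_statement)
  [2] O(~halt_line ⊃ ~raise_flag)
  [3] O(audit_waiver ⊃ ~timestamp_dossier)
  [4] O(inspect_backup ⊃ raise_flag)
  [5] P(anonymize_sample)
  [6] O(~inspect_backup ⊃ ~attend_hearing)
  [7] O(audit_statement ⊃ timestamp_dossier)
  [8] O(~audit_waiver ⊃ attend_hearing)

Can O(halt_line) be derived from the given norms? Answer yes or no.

Premise 1 gives O(audit_statement).
With premise 7, O(audit_statement ⊃ timestamp_dossier), the K-axiom yields O(timestamp_dossier).
Premise 3 is O(audit_waiver ⊃ ~timestamp_dossier); contrapositively O(timestamp_dossier ⊃ ~audit_waiver). Since O(timestamp_dossier) holds, K gives O(~audit_waiver).
Premise 8 is O(~audit_waiver ⊃ attend_hearing); since O(~audit_waiver), deontic closure gives O(attend_hearing).
Premise 6 is O(~inspect_backup ⊃ ~attend_hearing); contrapositively O(attend_hearing ⊃ inspect_backup). Since O(attend_hearing) holds, K gives O(inspect_backup).
Applying K to premise 4 (O(inspect_backup ⊃ raise_flag)) and O(inspect_backup) yields O(raise_flag).
Premise 2, O(~halt_line ⊃ ~raise_flag), contraposes to O(raise_flag ⊃ halt_line); with O(raise_flag) we get O(halt_line).
Premise 5 does not contribute to this derivation.
So O(halt_line) follows.

Yes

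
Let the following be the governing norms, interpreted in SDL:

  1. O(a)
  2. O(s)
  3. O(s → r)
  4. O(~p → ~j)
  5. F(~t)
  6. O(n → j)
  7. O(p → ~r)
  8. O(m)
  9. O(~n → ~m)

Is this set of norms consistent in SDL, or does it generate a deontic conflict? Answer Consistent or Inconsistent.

Inconsistent

Premise 8 states O(m) outright.
Premise 9 is O(~n → ~m); contrapositively O(m → n). Since O(m) holds, K gives O(n).
Applying K to premise 6 (O(n → j)) and O(n) yields O(j).
Premise 4 is O(~p → ~j); contrapositively O(j → p). Since O(j) holds, K gives O(p).
Premise 7 is O(p → ~r); since O(p), deontic closure gives O(~r).
Premise 3, O(s → r), contraposes to O(~r → ~s); with O(~r) we get O(~s).
Yet premise 2 states O(s).
We now have both O(~s) and O(s) — s is simultaneously obligatory and forbidden, violating the D-axiom.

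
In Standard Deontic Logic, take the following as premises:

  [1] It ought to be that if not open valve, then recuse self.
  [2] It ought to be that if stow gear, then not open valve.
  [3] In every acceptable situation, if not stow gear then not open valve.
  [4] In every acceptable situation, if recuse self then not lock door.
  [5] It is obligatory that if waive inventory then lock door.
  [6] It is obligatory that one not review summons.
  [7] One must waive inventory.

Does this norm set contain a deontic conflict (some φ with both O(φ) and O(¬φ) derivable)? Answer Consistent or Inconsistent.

Premises 2 and 3 are O(stow_gear → ¬open_valve) and O(¬stow_gear → ¬open_valve); every ideal world satisfies stow_gear or ¬stow_gear, so in either case ¬open_valve holds — hence O(¬open_valve).
With premise 1, O(¬open_valve → recuse_self), the K-axiom yields O(recuse_self).
Premise 4 is O(recuse_self → ¬lock_door); since O(recuse_self), deontic closure gives O(¬lock_door).
Premise 5, O(waive_inventory → lock_door), contraposes to O(¬lock_door → ¬waive_inventory); with O(¬lock_door) we get O(¬waive_inventory).
But premise 7 directly asserts O(waive_inventory).
We now have both O(¬waive_inventory) and O(waive_inventory) — waive_inventory is simultaneously obligatory and forbidden, violating the D-axiom.

Inconsistent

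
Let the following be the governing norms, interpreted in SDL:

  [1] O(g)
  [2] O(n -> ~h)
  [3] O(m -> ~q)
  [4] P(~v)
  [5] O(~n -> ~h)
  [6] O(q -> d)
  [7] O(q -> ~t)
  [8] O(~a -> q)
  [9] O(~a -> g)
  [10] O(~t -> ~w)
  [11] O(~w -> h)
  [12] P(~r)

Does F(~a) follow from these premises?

Yes

Premises 5 and 2 cover both cases: O(~n -> ~h) and O(n -> ~h). Since ~n ∨ n is a tautology, O(~h) follows.
Premise 11 is O(~w -> h); contrapositively O(~h -> w). Since O(~h) holds, K gives O(w).
Premise 10 is O(~t -> ~w); contrapositively O(w -> t). Since O(w) holds, K gives O(t).
The contrapositive of premise 7 (O(q -> ~t)) is O(t -> ~q), and O(t) is already established, so O(~q).
Premise 8, O(~a -> q), contraposes to O(~q -> a); with O(~q) we get O(a).
Premises 1, 3, 4, 6, 9, 12 do not contribute to this derivation.
So O(a) holds, i.e. F(~a). The claim follows.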